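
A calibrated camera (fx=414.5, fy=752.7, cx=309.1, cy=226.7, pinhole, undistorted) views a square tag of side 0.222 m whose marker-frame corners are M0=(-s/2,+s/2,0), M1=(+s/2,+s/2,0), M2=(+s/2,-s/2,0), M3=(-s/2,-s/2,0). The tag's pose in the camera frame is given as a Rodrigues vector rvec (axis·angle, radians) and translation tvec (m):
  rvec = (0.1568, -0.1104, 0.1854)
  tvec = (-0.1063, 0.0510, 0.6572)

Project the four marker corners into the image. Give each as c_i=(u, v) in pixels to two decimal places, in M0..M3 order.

Intrinsics K: fx=414.5, fy=752.7, cx=309.1, cy=226.7
Marker side s = 0.222 m; corners in marker frame (Z=0):
  M0 = (-0.1110, +0.1110, 0)
  M1 = (+0.1110, +0.1110, 0)
  M2 = (+0.1110, -0.1110, 0)
  M3 = (-0.1110, -0.1110, 0)
rvec = (0.1568, -0.1104, 0.1854), |rvec| = θ = 0.26673 rad = 15.283°
Rodrigues: sinθ=0.26358, 1−cosθ=0.03536; R = I + sinθ·[k]× + (1−cosθ)·[k]×²:
    [+0.97686 -0.19181 -0.09465]
    [+0.17461 +0.97069 -0.16512]
    [+0.12354 +0.14477 +0.98172]
t = (-0.1063, 0.0510, 0.6572) m
M0: Pc = R·M0+t = (-0.23602, +0.13937, +0.65956); u = 414.5·(-0.23602)/0.65956 + 309.1 = 160.7711, v = 752.7·(+0.13937)/0.65956 + 226.7 = 385.7474
M1: Pc = R·M1+t = (-0.01916, +0.17813, +0.68698); u = 414.5·(-0.01916)/0.68698 + 309.1 = 297.5395, v = 752.7·(+0.17813)/0.68698 + 226.7 = 421.8680
M2: Pc = R·M2+t = (+0.02342, -0.03737, +0.65484); u = 414.5·(+0.02342)/0.65484 + 309.1 = 323.9258, v = 752.7·(-0.03737)/0.65484 + 226.7 = 183.7503
M3: Pc = R·M3+t = (-0.19344, -0.07613, +0.62742); u = 414.5·(-0.19344)/0.62742 + 309.1 = 181.3048, v = 752.7·(-0.07613)/0.62742 + 226.7 = 135.3703

c0=(160.77, 385.75) c1=(297.54, 421.87) c2=(323.93, 183.75) c3=(181.30, 135.37)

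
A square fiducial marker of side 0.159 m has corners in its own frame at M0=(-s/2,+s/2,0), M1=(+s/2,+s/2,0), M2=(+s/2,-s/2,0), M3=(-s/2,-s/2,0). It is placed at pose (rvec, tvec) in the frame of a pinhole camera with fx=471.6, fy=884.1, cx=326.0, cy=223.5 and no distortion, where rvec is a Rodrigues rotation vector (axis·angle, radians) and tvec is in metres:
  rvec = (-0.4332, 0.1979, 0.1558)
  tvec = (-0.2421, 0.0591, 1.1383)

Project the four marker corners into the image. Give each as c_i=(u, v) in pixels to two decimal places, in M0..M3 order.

c0=(185.74, 319.30) c1=(247.91, 336.28) c2=(264.67, 220.73) c3=(205.34, 208.10)

Intrinsics K: fx=471.6, fy=884.1, cx=326.0, cy=223.5
Marker side s = 0.159 m; corners in marker frame (Z=0):
  M0 = (-0.0795, +0.0795, 0)
  M1 = (+0.0795, +0.0795, 0)
  M2 = (+0.0795, -0.0795, 0)
  M3 = (-0.0795, -0.0795, 0)
rvec = (-0.4332, 0.1979, 0.1558), |rvec| = θ = 0.50110 rad = 28.711°
Rodrigues: sinθ=0.48039, 1−cosθ=0.12294; R = I + sinθ·[k]× + (1−cosθ)·[k]×²:
    [+0.96894 -0.19134 +0.15668]
    [+0.10739 +0.89623 +0.43039]
    [-0.22277 -0.40020 +0.88894]
t = (-0.2421, 0.0591, 1.1383) m
M0: Pc = R·M0+t = (-0.33434, +0.12181, +1.12419); u = 471.6·(-0.33434)/1.12419 + 326.0 = 185.7434, v = 884.1·(+0.12181)/1.12419 + 223.5 = 319.2976
M1: Pc = R·M1+t = (-0.18028, +0.13889, +1.08877); u = 471.6·(-0.18028)/1.08877 + 326.0 = 247.9119, v = 884.1·(+0.13889)/1.08877 + 223.5 = 336.2786
M2: Pc = R·M2+t = (-0.14986, -0.00361, +1.15241); u = 471.6·(-0.14986)/1.15241 + 326.0 = 264.6735, v = 884.1·(-0.00361)/1.15241 + 223.5 = 220.7280
M3: Pc = R·M3+t = (-0.30392, -0.02069, +1.18783); u = 471.6·(-0.30392)/1.18783 + 326.0 = 205.3355, v = 884.1·(-0.02069)/1.18783 + 223.5 = 208.1023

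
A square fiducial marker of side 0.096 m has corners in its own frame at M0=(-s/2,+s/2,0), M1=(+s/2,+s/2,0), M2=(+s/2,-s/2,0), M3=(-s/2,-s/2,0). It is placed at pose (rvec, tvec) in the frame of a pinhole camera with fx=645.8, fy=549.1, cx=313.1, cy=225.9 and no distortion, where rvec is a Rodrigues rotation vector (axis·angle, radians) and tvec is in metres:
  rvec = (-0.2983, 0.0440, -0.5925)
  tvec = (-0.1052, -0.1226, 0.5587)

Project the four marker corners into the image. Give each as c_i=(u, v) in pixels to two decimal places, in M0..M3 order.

Intrinsics K: fx=645.8, fy=549.1, cx=313.1, cy=225.9
Marker side s = 0.096 m; corners in marker frame (Z=0):
  M0 = (-0.0480, +0.0480, 0)
  M1 = (+0.0480, +0.0480, 0)
  M2 = (+0.0480, -0.0480, 0)
  M3 = (-0.0480, -0.0480, 0)
rvec = (-0.2983, 0.0440, -0.5925), |rvec| = θ = 0.66481 rad = 38.091°
Rodrigues: sinθ=0.61691, 1−cosθ=0.21297; R = I + sinθ·[k]× + (1−cosθ)·[k]×²:
    [+0.82991 +0.54348 +0.12599]
    [-0.55613 +0.78797 +0.26425]
    [+0.04433 -0.28937 +0.95619]
t = (-0.1052, -0.1226, 0.5587) m
M0: Pc = R·M0+t = (-0.11895, -0.05808, +0.54268); u = 645.8·(-0.11895)/0.54268 + 313.1 = 171.5497, v = 549.1·(-0.05808)/0.54268 + 225.9 = 167.1299
M1: Pc = R·M1+t = (-0.03928, -0.11147, +0.54694); u = 645.8·(-0.03928)/0.54694 + 313.1 = 266.7234, v = 549.1·(-0.11147)/0.54694 + 225.9 = 113.9874
M2: Pc = R·M2+t = (-0.09145, -0.18712, +0.57472); u = 645.8·(-0.09145)/0.57472 + 313.1 = 210.3375, v = 549.1·(-0.18712)/0.57472 + 225.9 = 47.1239
M3: Pc = R·M3+t = (-0.17112, -0.13373, +0.57046); u = 645.8·(-0.17112)/0.57046 + 313.1 = 119.3776, v = 549.1·(-0.13373)/0.57046 + 225.9 = 97.1797

c0=(171.55, 167.13) c1=(266.72, 113.99) c2=(210.34, 47.12) c3=(119.38, 97.18)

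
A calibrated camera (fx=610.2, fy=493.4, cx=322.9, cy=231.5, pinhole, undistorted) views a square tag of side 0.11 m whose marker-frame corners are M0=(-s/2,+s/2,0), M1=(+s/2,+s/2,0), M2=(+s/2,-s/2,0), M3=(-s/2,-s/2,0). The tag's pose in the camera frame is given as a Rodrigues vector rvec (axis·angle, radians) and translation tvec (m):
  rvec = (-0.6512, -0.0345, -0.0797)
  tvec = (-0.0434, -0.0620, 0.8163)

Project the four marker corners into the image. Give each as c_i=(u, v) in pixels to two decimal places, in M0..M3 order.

c0=(249.73, 222.05) c1=(335.37, 217.76) c2=(327.72, 168.39) c3=(248.74, 171.98)

Intrinsics K: fx=610.2, fy=493.4, cx=322.9, cy=231.5
Marker side s = 0.11 m; corners in marker frame (Z=0):
  M0 = (-0.0550, +0.0550, 0)
  M1 = (+0.0550, +0.0550, 0)
  M2 = (+0.0550, -0.0550, 0)
  M3 = (-0.0550, -0.0550, 0)
rvec = (-0.6512, -0.0345, -0.0797), |rvec| = θ = 0.65697 rad = 37.641°
Rodrigues: sinθ=0.61072, 1−cosθ=0.20815; R = I + sinθ·[k]× + (1−cosθ)·[k]×²:
    [+0.99636 +0.08492 -0.00704]
    [-0.06325 +0.79242 +0.60668]
    [+0.05710 -0.60403 +0.79491]
t = (-0.0434, -0.0620, 0.8163) m
M0: Pc = R·M0+t = (-0.09353, -0.01494, +0.77994); u = 610.2·(-0.09353)/0.77994 + 322.9 = 249.7256, v = 493.4·(-0.01494)/0.77994 + 231.5 = 222.0502
M1: Pc = R·M1+t = (+0.01607, -0.02190, +0.78622); u = 610.2·(+0.01607)/0.78622 + 322.9 = 335.3728, v = 493.4·(-0.02190)/0.78622 + 231.5 = 217.7591
M2: Pc = R·M2+t = (+0.00673, -0.10906, +0.85266); u = 610.2·(+0.00673)/0.85266 + 322.9 = 327.7156, v = 493.4·(-0.10906)/0.85266 + 231.5 = 168.3902
M3: Pc = R·M3+t = (-0.10287, -0.10210, +0.84638); u = 610.2·(-0.10287)/0.84638 + 322.9 = 248.7351, v = 493.4·(-0.10210)/0.84638 + 231.5 = 171.9781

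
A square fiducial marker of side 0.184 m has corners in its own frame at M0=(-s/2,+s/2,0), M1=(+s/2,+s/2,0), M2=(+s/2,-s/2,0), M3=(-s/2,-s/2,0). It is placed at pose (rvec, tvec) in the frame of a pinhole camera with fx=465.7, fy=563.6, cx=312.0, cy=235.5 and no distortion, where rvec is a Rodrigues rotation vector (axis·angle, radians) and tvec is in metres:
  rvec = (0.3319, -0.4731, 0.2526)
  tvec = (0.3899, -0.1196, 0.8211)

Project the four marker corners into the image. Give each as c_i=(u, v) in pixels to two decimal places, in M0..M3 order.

Intrinsics K: fx=465.7, fy=563.6, cx=312.0, cy=235.5
Marker side s = 0.184 m; corners in marker frame (Z=0):
  M0 = (-0.0920, +0.0920, 0)
  M1 = (+0.0920, +0.0920, 0)
  M2 = (+0.0920, -0.0920, 0)
  M3 = (-0.0920, -0.0920, 0)
rvec = (0.3319, -0.4731, 0.2526), |rvec| = θ = 0.63070 rad = 36.137°
Rodrigues: sinθ=0.58971, 1−cosθ=0.19239; R = I + sinθ·[k]× + (1−cosθ)·[k]×²:
    [+0.86089 -0.31213 -0.40180]
    [+0.16024 +0.91586 -0.36813]
    [+0.48290 +0.25253 +0.83847]
t = (0.3899, -0.1196, 0.8211) m
M0: Pc = R·M0+t = (+0.28198, -0.05008, +0.79991); u = 465.7·(+0.28198)/0.79991 + 312.0 = 476.1684, v = 563.6·(-0.05008)/0.79991 + 235.5 = 200.2126
M1: Pc = R·M1+t = (+0.44039, -0.02060, +0.88876); u = 465.7·(+0.44039)/0.88876 + 312.0 = 542.7574, v = 563.6·(-0.02060)/0.88876 + 235.5 = 222.4376
M2: Pc = R·M2+t = (+0.49782, -0.18912, +0.84229); u = 465.7·(+0.49782)/0.84229 + 312.0 = 587.2407, v = 563.6·(-0.18912)/0.84229 + 235.5 = 108.9569
M3: Pc = R·M3+t = (+0.33941, -0.21860, +0.75344); u = 465.7·(+0.33941)/0.75344 + 312.0 = 521.7910, v = 563.6·(-0.21860)/0.75344 + 235.5 = 71.9783

c0=(476.17, 200.21) c1=(542.76, 222.44) c2=(587.24, 108.96) c3=(521.79, 71.98)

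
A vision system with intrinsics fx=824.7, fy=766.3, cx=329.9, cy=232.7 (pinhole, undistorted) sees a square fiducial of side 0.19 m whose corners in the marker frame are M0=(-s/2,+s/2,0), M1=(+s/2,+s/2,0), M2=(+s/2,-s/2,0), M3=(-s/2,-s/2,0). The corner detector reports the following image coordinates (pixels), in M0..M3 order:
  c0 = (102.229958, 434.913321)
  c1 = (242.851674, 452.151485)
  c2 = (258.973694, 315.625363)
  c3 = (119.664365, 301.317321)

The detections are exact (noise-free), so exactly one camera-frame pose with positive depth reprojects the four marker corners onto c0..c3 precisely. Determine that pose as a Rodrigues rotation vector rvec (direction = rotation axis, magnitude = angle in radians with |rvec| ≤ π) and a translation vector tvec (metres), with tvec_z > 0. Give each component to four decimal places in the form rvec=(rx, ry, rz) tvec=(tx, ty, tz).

rvec=(-0.0733, 0.1127, 0.1002) tvec=(-0.1966, 0.2019, 1.0834)

Intrinsics K: fx=824.7, fy=766.3, cx=329.9, cy=232.7
Marker side s = 0.19 m; corners in marker frame (Z=0):
  M0 = (-0.0950, +0.0950, 0)
  M1 = (+0.0950, +0.0950, 0)
  M2 = (+0.0950, -0.0950, 0)
  M3 = (-0.0950, -0.0950, 0)
Detected image corners:
  c0 = (102.229958, 434.913321) px
  c1 = (242.851674, 452.151485) px
  c2 = (258.973694, 315.625363) px
  c3 = (119.664365, 301.317321) px
Planar DLT: solve 8×8 A·h = b for H (H[2,2]=1):
  H  [+717.29469 -99.58939 +180.26861]
  H  [+42.76757 +687.39435 +375.52294]
  H  [-0.10692 -0.06217 +1.00000]
B = K⁻¹H; ‖b₁‖=0.923010, ‖b₂‖=0.923010; λ = 2/(‖b₁‖+‖b₂‖) = 1.083412, sign → tz>0 ⇒ λ=+1.083412
r₁ = λ·B[:,0] = (+0.98865,+0.09564,-0.11584); r₂ = λ·B[:,1] = (-0.10389,+0.99231,-0.06735)
r₃ = r₁×r₂ = (+0.10851,+0.07862,+0.99098); SVD([r₁ r₂ r₃]) → R = UVᵀ:
  R  [+0.98865 -0.10389 +0.10851]
  R  [+0.09564 +0.99231 +0.07862]
  R  [-0.11584 -0.06735 +0.99098]
t = (-0.19657, +0.20193, +1.08341) m
tr R = 2.971940; θ = arccos((tr R − 1)/2) = 0.167709 rad = 9.609°
axis k = ((R−Rᵀ)₃₂, (R−Rᵀ)₁₃, (R−Rᵀ)₂₁) / (2 sinθ) = (-0.437252, +0.672012, +0.597671)
rvec = θ·k = (-0.073331, +0.112703, +0.100235)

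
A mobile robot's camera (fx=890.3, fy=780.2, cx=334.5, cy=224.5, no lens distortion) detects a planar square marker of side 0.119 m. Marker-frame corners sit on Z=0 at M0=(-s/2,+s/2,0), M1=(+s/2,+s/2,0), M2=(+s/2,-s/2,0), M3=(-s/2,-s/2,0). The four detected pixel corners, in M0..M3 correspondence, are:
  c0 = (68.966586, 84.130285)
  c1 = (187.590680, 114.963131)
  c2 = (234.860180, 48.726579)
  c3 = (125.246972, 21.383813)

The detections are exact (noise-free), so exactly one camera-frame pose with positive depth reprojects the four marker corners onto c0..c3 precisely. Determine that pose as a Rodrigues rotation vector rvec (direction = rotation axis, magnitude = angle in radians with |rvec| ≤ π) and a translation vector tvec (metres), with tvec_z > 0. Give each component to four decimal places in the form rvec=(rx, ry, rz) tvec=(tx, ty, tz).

Intrinsics K: fx=890.3, fy=780.2, cx=334.5, cy=224.5
Marker side s = 0.119 m; corners in marker frame (Z=0):
  M0 = (-0.0595, +0.0595, 0)
  M1 = (+0.0595, +0.0595, 0)
  M2 = (+0.0595, -0.0595, 0)
  M3 = (-0.0595, -0.0595, 0)
Detected image corners:
  c0 = (68.966586, 84.130285) px
  c1 = (187.590680, 114.963131) px
  c2 = (234.860180, 48.726579) px
  c3 = (125.246972, 21.383813) px
Planar DLT: solve 8×8 A·h = b for H (H[2,2]=1):
  H  [+937.45462 -546.69698 +154.84014]
  H  [+235.11845 +493.23514 +65.80383]
  H  [-0.12907 -0.72210 +1.00000]
B = K⁻¹H; ‖b₁‖=1.159507, ‖b₂‖=1.159507; λ = 2/(‖b₁‖+‖b₂‖) = 0.862436, sign → tz>0 ⇒ λ=+0.862436
r₁ = λ·B[:,0] = (+0.94994,+0.29193,-0.11132); r₂ = λ·B[:,1] = (-0.29561,+0.72442,-0.62276)
r₃ = r₁×r₂ = (-0.10116,+0.62449,+0.77445); SVD([r₁ r₂ r₃]) → R = UVᵀ:
  R  [+0.94994 -0.29561 -0.10116]
  R  [+0.29193 +0.72442 +0.62449]
  R  [-0.11132 -0.62276 +0.77445]
t = (-0.17404, -0.17542, +0.86244) m
tr R = 2.448813; θ = arccos((tr R − 1)/2) = 0.760624 rad = 43.581°
axis k = ((R−Rᵀ)₃₂, (R−Rᵀ)₁₃, (R−Rᵀ)₂₁) / (2 sinθ) = (-0.904628, +0.007366, +0.426139)
rvec = θ·k = (-0.688081, +0.005603, +0.324131)

rvec=(-0.6881, 0.0056, 0.3241) tvec=(-0.1740, -0.1754, 0.8624)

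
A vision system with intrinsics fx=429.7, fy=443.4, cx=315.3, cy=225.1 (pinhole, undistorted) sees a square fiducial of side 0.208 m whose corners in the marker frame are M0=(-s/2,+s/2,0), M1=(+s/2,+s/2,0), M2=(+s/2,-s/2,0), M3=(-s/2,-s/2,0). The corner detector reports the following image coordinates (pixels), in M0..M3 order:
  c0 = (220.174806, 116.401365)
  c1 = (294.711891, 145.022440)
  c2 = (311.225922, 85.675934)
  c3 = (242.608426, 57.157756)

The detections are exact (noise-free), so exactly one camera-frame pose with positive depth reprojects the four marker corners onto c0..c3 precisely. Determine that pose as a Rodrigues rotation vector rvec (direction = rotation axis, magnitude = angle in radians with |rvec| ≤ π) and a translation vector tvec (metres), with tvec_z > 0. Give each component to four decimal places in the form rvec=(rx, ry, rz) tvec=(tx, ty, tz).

Intrinsics K: fx=429.7, fy=443.4, cx=315.3, cy=225.1
Marker side s = 0.208 m; corners in marker frame (Z=0):
  M0 = (-0.1040, +0.1040, 0)
  M1 = (+0.1040, +0.1040, 0)
  M2 = (+0.1040, -0.1040, 0)
  M3 = (-0.1040, -0.1040, 0)
Detected image corners:
  c0 = (220.174806, 116.401365) px
  c1 = (294.711891, 145.022440) px
  c2 = (311.225922, 85.675934) px
  c3 = (242.608426, 57.157756) px
Planar DLT: solve 8×8 A·h = b for H (H[2,2]=1):
  H  [+386.88063 -187.84124 +268.14122]
  H  [+153.71694 +249.34705 +100.21498]
  H  [+0.16200 -0.35353 +1.00000]
B = K⁻¹H; ‖b₁‖=0.840765, ‖b₂‖=0.840765; λ = 2/(‖b₁‖+‖b₂‖) = 1.189393, sign → tz>0 ⇒ λ=+1.189393
r₁ = λ·B[:,0] = (+0.92949,+0.31452,+0.19268); r₂ = λ·B[:,1] = (-0.21140,+0.88233,-0.42049)
r₃ = r₁×r₂ = (-0.30226,+0.35011,+0.88660); SVD([r₁ r₂ r₃]) → R = UVᵀ:
  R  [+0.92949 -0.21140 -0.30226]
  R  [+0.31452 +0.88233 +0.35011]
  R  [+0.19268 -0.42049 +0.88660]
t = (-0.13053, -0.33500, +1.18939) m
tr R = 2.698420; θ = arccos((tr R − 1)/2) = 0.556309 rad = 31.874°
axis k = ((R−Rᵀ)₃₂, (R−Rᵀ)₁₃, (R−Rᵀ)₂₁) / (2 sinθ) = (-0.729657, -0.468639, +0.497975)
rvec = θ·k = (-0.405914, -0.260708, +0.277028)

rvec=(-0.4059, -0.2607, 0.2770) tvec=(-0.1305, -0.3350, 1.1894)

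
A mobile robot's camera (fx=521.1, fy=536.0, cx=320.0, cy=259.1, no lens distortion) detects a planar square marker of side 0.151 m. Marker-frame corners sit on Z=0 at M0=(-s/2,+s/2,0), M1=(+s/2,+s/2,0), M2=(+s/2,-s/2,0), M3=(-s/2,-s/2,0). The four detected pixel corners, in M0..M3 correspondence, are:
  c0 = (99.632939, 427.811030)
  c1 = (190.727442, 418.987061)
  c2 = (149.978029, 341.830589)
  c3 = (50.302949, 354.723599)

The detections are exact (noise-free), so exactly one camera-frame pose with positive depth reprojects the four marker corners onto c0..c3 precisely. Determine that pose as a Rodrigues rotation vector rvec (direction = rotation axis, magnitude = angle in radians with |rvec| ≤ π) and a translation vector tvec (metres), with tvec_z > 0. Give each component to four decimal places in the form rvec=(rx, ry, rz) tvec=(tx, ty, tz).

rvec=(0.5847, 0.1435, -0.1971) tvec=(-0.2812, 0.1788, 0.7437)

Intrinsics K: fx=521.1, fy=536.0, cx=320.0, cy=259.1
Marker side s = 0.151 m; corners in marker frame (Z=0):
  M0 = (-0.0755, +0.0755, 0)
  M1 = (+0.0755, +0.0755, 0)
  M2 = (+0.0755, -0.0755, 0)
  M3 = (-0.0755, -0.0755, 0)
Detected image corners:
  c0 = (99.632939, 427.811030) px
  c1 = (190.727442, 418.987061) px
  c2 = (149.978029, 341.830589) px
  c3 = (50.302949, 354.723599) px
Planar DLT: solve 8×8 A·h = b for H (H[2,2]=1):
  H  [+598.84984 +386.67791 +122.95926]
  H  [-169.64203 +773.58971 +387.97383]
  H  [-0.25519 +0.71624 +1.00000]
B = K⁻¹H; ‖b₁‖=1.344552, ‖b₂‖=1.344552; λ = 2/(‖b₁‖+‖b₂‖) = 0.743742, sign → tz>0 ⇒ λ=+0.743742
r₁ = λ·B[:,0] = (+0.97126,-0.14365,-0.18979); r₂ = λ·B[:,1] = (+0.22477,+0.81591,+0.53270)
r₃ = r₁×r₂ = (+0.07833,-0.56005,+0.82475); SVD([r₁ r₂ r₃]) → R = UVᵀ:
  R  [+0.97126 +0.22477 +0.07833]
  R  [-0.14365 +0.81591 -0.56005]
  R  [-0.18979 +0.53270 +0.82475]
t = (-0.28123, +0.17882, +0.74374) m
tr R = 2.611921; θ = arccos((tr R − 1)/2) = 0.633500 rad = 36.297°
axis k = ((R−Rᵀ)₃₂, (R−Rᵀ)₁₃, (R−Rᵀ)₂₁) / (2 sinθ) = (+0.922975, +0.226469, -0.311175)
rvec = θ·k = (+0.584704, +0.143468, -0.197129)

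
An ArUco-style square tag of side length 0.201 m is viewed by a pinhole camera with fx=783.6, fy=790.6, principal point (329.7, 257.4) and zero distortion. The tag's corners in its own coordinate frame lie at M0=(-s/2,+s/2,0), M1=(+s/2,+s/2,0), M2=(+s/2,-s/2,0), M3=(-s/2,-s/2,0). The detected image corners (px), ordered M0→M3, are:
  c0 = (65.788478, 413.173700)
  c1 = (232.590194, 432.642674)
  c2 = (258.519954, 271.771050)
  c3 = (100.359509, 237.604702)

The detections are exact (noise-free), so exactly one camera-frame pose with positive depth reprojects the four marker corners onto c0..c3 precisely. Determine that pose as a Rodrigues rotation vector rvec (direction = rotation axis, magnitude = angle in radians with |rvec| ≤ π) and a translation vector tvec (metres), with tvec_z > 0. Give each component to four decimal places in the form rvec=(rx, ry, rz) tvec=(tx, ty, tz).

rvec=(-0.1318, -0.4675, 0.1821) tvec=(-0.1934, 0.0957, 0.9395)

Intrinsics K: fx=783.6, fy=790.6, cx=329.7, cy=257.4
Marker side s = 0.201 m; corners in marker frame (Z=0):
  M0 = (-0.1005, +0.1005, 0)
  M1 = (+0.1005, +0.1005, 0)
  M2 = (+0.1005, -0.1005, 0)
  M3 = (-0.1005, -0.1005, 0)
Detected image corners:
  c0 = (65.788478, 413.173700) px
  c1 = (232.590194, 432.642674) px
  c2 = (258.519954, 271.771050) px
  c3 = (100.359509, 237.604702) px
Planar DLT: solve 8×8 A·h = b for H (H[2,2]=1):
  H  [+884.07422 -178.80814 +168.36683]
  H  [+290.97791 +774.78323 +337.91432]
  H  [+0.46311 -0.17837 +1.00000]
B = K⁻¹H; ‖b₁‖=1.064355, ‖b₂‖=1.064355; λ = 2/(‖b₁‖+‖b₂‖) = 0.939536, sign → tz>0 ⇒ λ=+0.939536
r₁ = λ·B[:,0] = (+0.87693,+0.20413,+0.43511); r₂ = λ·B[:,1] = (-0.14388,+0.97530,-0.16759)
r₃ = r₁×r₂ = (-0.45857,+0.08436,+0.88464); SVD([r₁ r₂ r₃]) → R = UVᵀ:
  R  [+0.87693 -0.14388 -0.45857]
  R  [+0.20413 +0.97530 +0.08436]
  R  [+0.43511 -0.16759 +0.88464]
t = (-0.19344, +0.09568, +0.93954) m
tr R = 2.736877; θ = arccos((tr R − 1)/2) = 0.518752 rad = 29.722°
axis k = ((R−Rᵀ)₃₂, (R−Rᵀ)₁₃, (R−Rᵀ)₂₁) / (2 sinθ) = (-0.254082, -0.901260, +0.350961)
rvec = θ·k = (-0.131806, -0.467530, +0.182062)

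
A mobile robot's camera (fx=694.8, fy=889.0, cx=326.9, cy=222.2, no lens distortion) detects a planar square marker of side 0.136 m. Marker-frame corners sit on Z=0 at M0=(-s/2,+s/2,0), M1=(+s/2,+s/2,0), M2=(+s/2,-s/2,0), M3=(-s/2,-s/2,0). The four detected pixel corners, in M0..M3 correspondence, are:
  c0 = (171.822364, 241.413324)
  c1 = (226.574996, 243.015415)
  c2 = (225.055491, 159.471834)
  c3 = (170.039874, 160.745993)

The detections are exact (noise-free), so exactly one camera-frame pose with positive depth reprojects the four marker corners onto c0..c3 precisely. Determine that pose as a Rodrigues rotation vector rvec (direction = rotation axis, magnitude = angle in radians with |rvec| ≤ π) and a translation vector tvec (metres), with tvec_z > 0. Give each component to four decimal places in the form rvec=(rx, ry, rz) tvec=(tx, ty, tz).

rvec=(0.0653, 0.3893, -0.0016) tvec=(-0.2733, -0.0346, 1.4721)

Intrinsics K: fx=694.8, fy=889.0, cx=326.9, cy=222.2
Marker side s = 0.136 m; corners in marker frame (Z=0):
  M0 = (-0.0680, +0.0680, 0)
  M1 = (+0.0680, +0.0680, 0)
  M2 = (+0.0680, -0.0680, 0)
  M3 = (-0.0680, -0.0680, 0)
Detected image corners:
  c0 = (171.822364, 241.413324) px
  c1 = (226.574996, 243.015415) px
  c2 = (225.055491, 159.471834) px
  c3 = (170.039874, 160.745993) px
Planar DLT: solve 8×8 A·h = b for H (H[2,2]=1):
  H  [+352.44250 +20.68344 +197.89477]
  H  [-50.59637 +612.17798 +201.28020]
  H  [-0.25767 +0.04298 +1.00000]
B = K⁻¹H; ‖b₁‖=0.679299, ‖b₂‖=0.679299; λ = 2/(‖b₁‖+‖b₂‖) = 1.472106, sign → tz>0 ⇒ λ=+1.472106
r₁ = λ·B[:,0] = (+0.92520,+0.01102,-0.37931); r₂ = λ·B[:,1] = (+0.01405,+0.99790,+0.06328)
r₃ = r₁×r₂ = (+0.37921,-0.06387,+0.92310); SVD([r₁ r₂ r₃]) → R = UVᵀ:
  R  [+0.92520 +0.01405 +0.37921]
  R  [+0.01102 +0.99790 -0.06387]
  R  [-0.37931 +0.06328 +0.92310]
t = (-0.27333, -0.03464, +1.47211) m
tr R = 2.846201; θ = arccos((tr R − 1)/2) = 0.394730 rad = 22.616°
axis k = ((R−Rᵀ)₃₂, (R−Rᵀ)₁₃, (R−Rᵀ)₂₁) / (2 sinθ) = (+0.165319, +0.986232, -0.003936)
rvec = θ·k = (+0.065257, +0.389295, -0.001554)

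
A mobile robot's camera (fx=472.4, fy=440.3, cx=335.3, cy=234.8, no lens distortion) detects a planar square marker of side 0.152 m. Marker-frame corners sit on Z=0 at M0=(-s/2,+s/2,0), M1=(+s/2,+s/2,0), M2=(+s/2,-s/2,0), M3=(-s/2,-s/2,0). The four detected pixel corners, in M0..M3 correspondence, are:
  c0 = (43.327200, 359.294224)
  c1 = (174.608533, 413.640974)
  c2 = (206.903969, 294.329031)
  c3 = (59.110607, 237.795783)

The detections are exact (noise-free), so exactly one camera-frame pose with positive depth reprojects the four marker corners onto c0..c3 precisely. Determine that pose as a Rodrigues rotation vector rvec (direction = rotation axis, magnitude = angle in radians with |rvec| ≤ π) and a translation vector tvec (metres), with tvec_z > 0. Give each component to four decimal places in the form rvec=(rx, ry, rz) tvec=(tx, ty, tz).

rvec=(0.3235, 0.1622, 0.3448) tvec=(-0.2086, 0.0977, 0.4560)

Intrinsics K: fx=472.4, fy=440.3, cx=335.3, cy=234.8
Marker side s = 0.152 m; corners in marker frame (Z=0):
  M0 = (-0.0760, +0.0760, 0)
  M1 = (+0.0760, +0.0760, 0)
  M2 = (+0.0760, -0.0760, 0)
  M3 = (-0.0760, -0.0760, 0)
Detected image corners:
  c0 = (43.327200, 359.294224) px
  c1 = (174.608533, 413.640974) px
  c2 = (206.903969, 294.329031) px
  c3 = (59.110607, 237.795783) px
Planar DLT: solve 8×8 A·h = b for H (H[2,2]=1):
  H  [+888.16261 -67.66489 +119.13715]
  H  [+292.08798 +1033.81613 +329.18599]
  H  [-0.22143 +0.74037 +1.00000]
B = K⁻¹H; ‖b₁‖=2.193216, ‖b₂‖=2.193216; λ = 2/(‖b₁‖+‖b₂‖) = 0.455951, sign → tz>0 ⇒ λ=+0.455951
r₁ = λ·B[:,0] = (+0.92890,+0.35631,-0.10096); r₂ = λ·B[:,1] = (-0.30491,+0.89055,+0.33757)
r₃ = r₁×r₂ = (+0.21019,-0.28279,+0.93587); SVD([r₁ r₂ r₃]) → R = UVᵀ:
  R  [+0.92890 -0.30491 +0.21019]
  R  [+0.35631 +0.89055 -0.28279]
  R  [-0.10096 +0.33757 +0.93587]
t = (-0.20864, +0.09774, +0.45595) m
tr R = 2.755315; θ = arccos((tr R − 1)/2) = 0.499844 rad = 28.639°
axis k = ((R−Rᵀ)₃₂, (R−Rᵀ)₁₃, (R−Rᵀ)₂₁) / (2 sinθ) = (+0.647164, +0.324596, +0.689794)
rvec = θ·k = (+0.323481, +0.162247, +0.344789)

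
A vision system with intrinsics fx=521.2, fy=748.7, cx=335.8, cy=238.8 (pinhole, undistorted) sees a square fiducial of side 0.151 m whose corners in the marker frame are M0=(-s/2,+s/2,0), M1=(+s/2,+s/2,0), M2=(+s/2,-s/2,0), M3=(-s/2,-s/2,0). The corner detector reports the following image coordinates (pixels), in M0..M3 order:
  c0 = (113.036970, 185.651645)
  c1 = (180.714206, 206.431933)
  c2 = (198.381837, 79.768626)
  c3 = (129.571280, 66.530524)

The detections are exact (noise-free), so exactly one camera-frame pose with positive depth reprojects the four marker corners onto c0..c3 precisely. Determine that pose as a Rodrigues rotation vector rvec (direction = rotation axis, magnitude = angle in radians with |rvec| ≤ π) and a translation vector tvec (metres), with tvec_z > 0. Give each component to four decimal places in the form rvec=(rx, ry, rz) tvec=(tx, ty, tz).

rvec=(-0.0307, 0.3765, 0.1988) tvec=(-0.3145, -0.1260, 0.9034)

Intrinsics K: fx=521.2, fy=748.7, cx=335.8, cy=238.8
Marker side s = 0.151 m; corners in marker frame (Z=0):
  M0 = (-0.0755, +0.0755, 0)
  M1 = (+0.0755, +0.0755, 0)
  M2 = (+0.0755, -0.0755, 0)
  M3 = (-0.0755, -0.0755, 0)
Detected image corners:
  c0 = (113.036970, 185.651645) px
  c1 = (180.714206, 206.431933) px
  c2 = (198.381837, 79.768626) px
  c3 = (129.571280, 66.530524) px
Planar DLT: solve 8×8 A·h = b for H (H[2,2]=1):
  H  [+388.60375 -111.91451 +154.37113]
  H  [+57.80709 +814.14509 +134.37047]
  H  [-0.40753 +0.00786 +1.00000]
B = K⁻¹H; ‖b₁‖=1.106972, ‖b₂‖=1.106972; λ = 2/(‖b₁‖+‖b₂‖) = 0.903365, sign → tz>0 ⇒ λ=+0.903365
r₁ = λ·B[:,0] = (+0.91073,+0.18717,-0.36815); r₂ = λ·B[:,1] = (-0.19855,+0.98007,+0.00710)
r₃ = r₁×r₂ = (+0.36214,+0.06663,+0.92974); SVD([r₁ r₂ r₃]) → R = UVᵀ:
  R  [+0.91073 -0.19855 +0.36214]
  R  [+0.18717 +0.98007 +0.06663]
  R  [-0.36815 +0.00710 +0.92974]
t = (-0.31446, -0.12600, +0.90337) m
tr R = 2.820540; θ = arccos((tr R − 1)/2) = 0.426861 rad = 24.457°
axis k = ((R−Rᵀ)₃₂, (R−Rᵀ)₁₃, (R−Rᵀ)₂₁) / (2 sinθ) = (-0.071893, +0.881950, +0.465827)
rvec = θ·k = (-0.030688, +0.376470, +0.198843)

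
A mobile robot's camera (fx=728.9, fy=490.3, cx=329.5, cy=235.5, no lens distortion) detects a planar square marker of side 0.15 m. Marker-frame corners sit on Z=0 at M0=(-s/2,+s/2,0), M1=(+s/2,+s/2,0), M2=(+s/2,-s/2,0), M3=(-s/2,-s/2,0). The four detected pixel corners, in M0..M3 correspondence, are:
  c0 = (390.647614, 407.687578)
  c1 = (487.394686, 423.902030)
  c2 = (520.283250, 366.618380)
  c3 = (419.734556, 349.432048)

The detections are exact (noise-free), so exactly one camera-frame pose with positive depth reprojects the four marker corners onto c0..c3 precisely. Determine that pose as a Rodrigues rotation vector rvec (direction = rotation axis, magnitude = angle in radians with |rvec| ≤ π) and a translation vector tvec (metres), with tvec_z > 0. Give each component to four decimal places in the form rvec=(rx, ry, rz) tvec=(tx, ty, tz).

Intrinsics K: fx=728.9, fy=490.3, cx=329.5, cy=235.5
Marker side s = 0.15 m; corners in marker frame (Z=0):
  M0 = (-0.0750, +0.0750, 0)
  M1 = (+0.0750, +0.0750, 0)
  M2 = (+0.0750, -0.0750, 0)
  M3 = (-0.0750, -0.0750, 0)
Detected image corners:
  c0 = (390.647614, 407.687578) px
  c1 = (487.394686, 423.902030) px
  c2 = (520.283250, 366.618380) px
  c3 = (419.734556, 349.432048) px
Planar DLT: solve 8×8 A·h = b for H (H[2,2]=1):
  H  [+673.18391 -84.88744 +454.33228]
  H  [+124.70877 +488.74642 +387.51197]
  H  [+0.03473 +0.26783 +1.00000]
B = K⁻¹H; ‖b₁‖=0.939098, ‖b₂‖=0.939098; λ = 2/(‖b₁‖+‖b₂‖) = 1.064852, sign → tz>0 ⇒ λ=+1.064852
r₁ = λ·B[:,0] = (+0.96674,+0.25308,+0.03698); r₂ = λ·B[:,1] = (-0.25293,+0.92449,+0.28519)
r₃ = r₁×r₂ = (+0.03799,-0.28506,+0.95776); SVD([r₁ r₂ r₃]) → R = UVᵀ:
  R  [+0.96674 -0.25293 +0.03799]
  R  [+0.25308 +0.92449 -0.28506]
  R  [+0.03698 +0.28519 +0.95776]
t = (+0.18237, +0.33015, +1.06485) m
tr R = 2.848987; θ = arccos((tr R − 1)/2) = 0.391092 rad = 22.408°
axis k = ((R−Rᵀ)₃₂, (R−Rᵀ)₁₃, (R−Rᵀ)₂₁) / (2 sinθ) = (+0.747980, +0.001316, +0.663721)
rvec = θ·k = (+0.292529, +0.000514, +0.259576)

rvec=(0.2925, 0.0005, 0.2596) tvec=(0.1824, 0.3301, 1.0649)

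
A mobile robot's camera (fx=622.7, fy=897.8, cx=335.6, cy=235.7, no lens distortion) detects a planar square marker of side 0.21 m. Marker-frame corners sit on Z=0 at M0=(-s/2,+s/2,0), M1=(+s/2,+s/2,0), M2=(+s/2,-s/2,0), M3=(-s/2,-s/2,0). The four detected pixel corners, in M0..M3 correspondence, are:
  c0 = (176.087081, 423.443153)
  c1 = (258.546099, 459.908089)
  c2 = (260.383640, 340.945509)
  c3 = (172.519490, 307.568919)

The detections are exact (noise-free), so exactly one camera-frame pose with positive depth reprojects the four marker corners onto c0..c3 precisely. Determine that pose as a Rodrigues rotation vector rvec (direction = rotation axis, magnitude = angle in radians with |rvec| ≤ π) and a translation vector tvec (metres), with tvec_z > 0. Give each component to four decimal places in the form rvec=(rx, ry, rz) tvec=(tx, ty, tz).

Intrinsics K: fx=622.7, fy=897.8, cx=335.6, cy=235.7
Marker side s = 0.21 m; corners in marker frame (Z=0):
  M0 = (-0.1050, +0.1050, 0)
  M1 = (+0.1050, +0.1050, 0)
  M2 = (+0.1050, -0.1050, 0)
  M3 = (-0.1050, -0.1050, 0)
Detected image corners:
  c0 = (176.087081, 423.443153) px
  c1 = (258.546099, 459.908089) px
  c2 = (260.383640, 340.945509) px
  c3 = (172.519490, 307.568919) px
Planar DLT: solve 8×8 A·h = b for H (H[2,2]=1):
  H  [+358.31955 +70.43586 +215.93313]
  H  [+83.88579 +675.55353 +384.44743]
  H  [-0.21579 +0.30443 +1.00000]
B = K⁻¹H; ‖b₁‖=0.739981, ‖b₂‖=0.739981; λ = 2/(‖b₁‖+‖b₂‖) = 1.351385, sign → tz>0 ⇒ λ=+1.351385
r₁ = λ·B[:,0] = (+0.93479,+0.20282,-0.29161); r₂ = λ·B[:,1] = (-0.06886,+0.90885,+0.41140)
r₃ = r₁×r₂ = (+0.34847,-0.36449,+0.86355); SVD([r₁ r₂ r₃]) → R = UVᵀ:
  R  [+0.93479 -0.06886 +0.34847]
  R  [+0.20282 +0.90885 -0.36449]
  R  [-0.29161 +0.41140 +0.86355]
t = (-0.25970, +0.22390, +1.35139) m
tr R = 2.707188; θ = arccos((tr R − 1)/2) = 0.547951 rad = 31.395°
axis k = ((R−Rᵀ)₃₂, (R−Rᵀ)₁₃, (R−Rᵀ)₂₁) / (2 sinθ) = (+0.744698, +0.614352, +0.260762)
rvec = θ·k = (+0.408058, +0.336634, +0.142885)

rvec=(0.4081, 0.3366, 0.1429) tvec=(-0.2597, 0.2239, 1.3514)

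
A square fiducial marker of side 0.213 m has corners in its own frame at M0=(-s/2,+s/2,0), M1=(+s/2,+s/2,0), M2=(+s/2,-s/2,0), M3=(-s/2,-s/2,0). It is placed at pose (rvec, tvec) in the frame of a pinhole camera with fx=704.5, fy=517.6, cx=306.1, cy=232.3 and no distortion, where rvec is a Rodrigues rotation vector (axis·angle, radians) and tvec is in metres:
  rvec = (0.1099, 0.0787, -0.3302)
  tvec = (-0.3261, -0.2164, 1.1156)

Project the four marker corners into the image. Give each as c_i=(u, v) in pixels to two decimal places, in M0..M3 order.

c0=(63.17, 194.79) c1=(185.61, 162.59) c2=(138.53, 66.69) c3=(14.73, 101.21)

Intrinsics K: fx=704.5, fy=517.6, cx=306.1, cy=232.3
Marker side s = 0.213 m; corners in marker frame (Z=0):
  M0 = (-0.1065, +0.1065, 0)
  M1 = (+0.1065, +0.1065, 0)
  M2 = (+0.1065, -0.1065, 0)
  M3 = (-0.1065, -0.1065, 0)
rvec = (0.1099, 0.0787, -0.3302), |rvec| = θ = 0.35680 rad = 20.443°
Rodrigues: sinθ=0.34927, 1−cosθ=0.06298; R = I + sinθ·[k]× + (1−cosθ)·[k]×²:
    [+0.94300 +0.32752 +0.05909]
    [-0.31896 +0.94008 -0.12044]
    [-0.09499 +0.09473 +0.99096]
t = (-0.3261, -0.2164, 1.1156) m
M0: Pc = R·M0+t = (-0.39165, -0.08231, +1.13581); u = 704.5·(-0.39165)/1.13581 + 306.1 = 63.1743, v = 517.6·(-0.08231)/1.13581 + 232.3 = 194.7895
M1: Pc = R·M1+t = (-0.19079, -0.15025, +1.11557); u = 704.5·(-0.19079)/1.11557 + 306.1 = 185.6131, v = 517.6·(-0.15025)/1.11557 + 232.3 = 162.5873
M2: Pc = R·M2+t = (-0.26055, -0.35049, +1.09539); u = 704.5·(-0.26055)/1.09539 + 306.1 = 138.5270, v = 517.6·(-0.35049)/1.09539 + 232.3 = 66.6860
M3: Pc = R·M3+t = (-0.46141, -0.28255, +1.11563); u = 704.5·(-0.46141)/1.11563 + 306.1 = 14.7278, v = 517.6·(-0.28255)/1.11563 + 232.3 = 101.2099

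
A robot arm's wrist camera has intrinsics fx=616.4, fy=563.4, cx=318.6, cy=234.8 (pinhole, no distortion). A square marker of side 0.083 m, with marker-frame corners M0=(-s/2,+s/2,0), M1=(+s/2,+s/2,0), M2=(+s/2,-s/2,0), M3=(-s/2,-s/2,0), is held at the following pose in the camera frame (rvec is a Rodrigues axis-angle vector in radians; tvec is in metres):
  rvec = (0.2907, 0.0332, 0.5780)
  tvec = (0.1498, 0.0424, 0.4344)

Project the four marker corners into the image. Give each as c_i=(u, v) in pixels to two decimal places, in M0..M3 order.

Intrinsics K: fx=616.4, fy=563.4, cx=318.6, cy=234.8
Marker side s = 0.083 m; corners in marker frame (Z=0):
  M0 = (-0.0415, +0.0415, 0)
  M1 = (+0.0415, +0.0415, 0)
  M2 = (+0.0415, -0.0415, 0)
  M3 = (-0.0415, -0.0415, 0)
rvec = (0.2907, 0.0332, 0.5780), |rvec| = θ = 0.64784 rad = 37.118°
Rodrigues: sinθ=0.60346, 1−cosθ=0.20261; R = I + sinθ·[k]× + (1−cosθ)·[k]×²:
    [+0.83819 -0.53375 +0.11204]
    [+0.54307 +0.79792 -0.26152]
    [+0.05019 +0.28005 +0.95867]
t = (0.1498, 0.0424, 0.4344) m
M0: Pc = R·M0+t = (+0.09286, +0.05298, +0.44394); u = 616.4·(+0.09286)/0.44394 + 318.6 = 447.5405, v = 563.4·(+0.05298)/0.44394 + 234.8 = 302.0320
M1: Pc = R·M1+t = (+0.16243, +0.09805, +0.44811); u = 616.4·(+0.16243)/0.44811 + 318.6 = 542.0396, v = 563.4·(+0.09805)/0.44811 + 234.8 = 358.0792
M2: Pc = R·M2+t = (+0.20674, +0.03182, +0.42486); u = 616.4·(+0.20674)/0.42486 + 318.6 = 618.5376, v = 563.4·(+0.03182)/0.42486 + 234.8 = 277.0006
M3: Pc = R·M3+t = (+0.13717, -0.01325, +0.42069); u = 616.4·(+0.13717)/0.42069 + 318.6 = 519.5747, v = 563.4·(-0.01325)/0.42069 + 234.8 = 217.0539

c0=(447.54, 302.03) c1=(542.04, 358.08) c2=(618.54, 277.00) c3=(519.57, 217.05)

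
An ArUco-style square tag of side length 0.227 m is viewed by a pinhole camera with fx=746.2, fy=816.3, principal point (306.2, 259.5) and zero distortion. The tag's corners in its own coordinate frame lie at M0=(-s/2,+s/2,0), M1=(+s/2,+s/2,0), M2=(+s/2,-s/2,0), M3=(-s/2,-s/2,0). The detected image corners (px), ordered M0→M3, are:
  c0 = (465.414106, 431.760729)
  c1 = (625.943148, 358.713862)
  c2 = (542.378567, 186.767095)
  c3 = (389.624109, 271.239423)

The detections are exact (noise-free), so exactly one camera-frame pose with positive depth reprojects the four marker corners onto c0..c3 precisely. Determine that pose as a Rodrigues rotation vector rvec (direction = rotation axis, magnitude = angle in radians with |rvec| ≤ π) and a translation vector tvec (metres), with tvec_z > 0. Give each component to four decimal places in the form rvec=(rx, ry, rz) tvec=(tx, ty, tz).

Intrinsics K: fx=746.2, fy=816.3, cx=306.2, cy=259.5
Marker side s = 0.227 m; corners in marker frame (Z=0):
  M0 = (-0.1135, +0.1135, 0)
  M1 = (+0.1135, +0.1135, 0)
  M2 = (+0.1135, -0.1135, 0)
  M3 = (-0.1135, -0.1135, 0)
Detected image corners:
  c0 = (465.414106, 431.760729) px
  c1 = (625.943148, 358.713862) px
  c2 = (542.378567, 186.767095) px
  c3 = (389.624109, 271.239423) px
Planar DLT: solve 8×8 A·h = b for H (H[2,2]=1):
  H  [+524.30976 +324.01908 +502.69358]
  H  [-449.31327 +715.11699 +313.09254]
  H  [-0.32746 -0.05208 +1.00000]
B = K⁻¹H; ‖b₁‖=1.003506, ‖b₂‖=1.003506; λ = 2/(‖b₁‖+‖b₂‖) = 0.996507, sign → tz>0 ⇒ λ=+0.996507
r₁ = λ·B[:,0] = (+0.83409,-0.44477,-0.32631); r₂ = λ·B[:,1] = (+0.45401,+0.88949,-0.05190)
r₃ = r₁×r₂ = (+0.31333,-0.10486,+0.94384); SVD([r₁ r₂ r₃]) → R = UVᵀ:
  R  [+0.83409 +0.45401 +0.31333]
  R  [-0.44477 +0.88949 -0.10486]
  R  [-0.32631 -0.05190 +0.94384]
t = (+0.26241, +0.06542, +0.99651) m
tr R = 2.667408; θ = arccos((tr R − 1)/2) = 0.585015 rad = 33.519°
axis k = ((R−Rᵀ)₃₂, (R−Rᵀ)₁₃, (R−Rᵀ)₂₁) / (2 sinθ) = (+0.047950, +0.579169, -0.813796)
rvec = θ·k = (+0.028051, +0.338822, -0.476083)

rvec=(0.0281, 0.3388, -0.4761) tvec=(0.2624, 0.0654, 0.9965)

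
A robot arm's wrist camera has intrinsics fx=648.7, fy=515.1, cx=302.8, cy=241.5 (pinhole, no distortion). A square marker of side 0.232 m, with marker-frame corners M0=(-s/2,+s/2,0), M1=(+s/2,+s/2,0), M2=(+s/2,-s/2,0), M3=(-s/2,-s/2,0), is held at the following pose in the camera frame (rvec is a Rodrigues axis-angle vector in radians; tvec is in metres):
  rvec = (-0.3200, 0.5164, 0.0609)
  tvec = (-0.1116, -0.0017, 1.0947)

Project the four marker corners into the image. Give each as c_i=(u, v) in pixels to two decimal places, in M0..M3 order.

c0=(170.43, 292.59) c1=(285.54, 295.70) c2=(305.90, 186.45) c3=(195.26, 194.09)

Intrinsics K: fx=648.7, fy=515.1, cx=302.8, cy=241.5
Marker side s = 0.232 m; corners in marker frame (Z=0):
  M0 = (-0.1160, +0.1160, 0)
  M1 = (+0.1160, +0.1160, 0)
  M2 = (+0.1160, -0.1160, 0)
  M3 = (-0.1160, -0.1160, 0)
rvec = (-0.3200, 0.5164, 0.0609), |rvec| = θ = 0.61056 rad = 34.982°
Rodrigues: sinθ=0.57332, 1−cosθ=0.18067; R = I + sinθ·[k]× + (1−cosθ)·[k]×²:
    [+0.86896 -0.13728 +0.47546]
    [-0.02290 +0.94857 +0.31573]
    [-0.49435 -0.28524 +0.82113]
t = (-0.1116, -0.0017, 1.0947) m
M0: Pc = R·M0+t = (-0.22832, +0.11099, +1.11896); u = 648.7·(-0.22832)/1.11896 + 302.8 = 170.4328, v = 515.1·(+0.11099)/1.11896 + 241.5 = 292.5936
M1: Pc = R·M1+t = (-0.02672, +0.10568, +1.00427); u = 648.7·(-0.02672)/1.00427 + 302.8 = 285.5373, v = 515.1·(+0.10568)/1.00427 + 241.5 = 295.7034
M2: Pc = R·M2+t = (+0.00512, -0.11439, +1.07044); u = 648.7·(+0.00512)/1.07044 + 302.8 = 305.9047, v = 515.1·(-0.11439)/1.07044 + 241.5 = 186.4546
M3: Pc = R·M3+t = (-0.19648, -0.10908, +1.18513); u = 648.7·(-0.19648)/1.18513 + 302.8 = 195.2564, v = 515.1·(-0.10908)/1.18513 + 241.5 = 194.0910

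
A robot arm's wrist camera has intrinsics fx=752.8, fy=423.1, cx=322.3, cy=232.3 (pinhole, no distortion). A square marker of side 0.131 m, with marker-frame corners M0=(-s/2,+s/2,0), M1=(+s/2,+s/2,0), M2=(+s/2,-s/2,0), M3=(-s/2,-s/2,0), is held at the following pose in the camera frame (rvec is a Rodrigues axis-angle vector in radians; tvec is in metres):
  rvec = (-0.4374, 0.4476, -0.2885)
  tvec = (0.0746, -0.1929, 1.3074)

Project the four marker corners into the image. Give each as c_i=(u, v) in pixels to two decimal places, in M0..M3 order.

c0=(339.27, 195.70) c1=(407.83, 178.43) c2=(390.95, 144.34) c3=(326.03, 161.99)

Intrinsics K: fx=752.8, fy=423.1, cx=322.3, cy=232.3
Marker side s = 0.131 m; corners in marker frame (Z=0):
  M0 = (-0.0655, +0.0655, 0)
  M1 = (+0.0655, +0.0655, 0)
  M2 = (+0.0655, -0.0655, 0)
  M3 = (-0.0655, -0.0655, 0)
rvec = (-0.4374, 0.4476, -0.2885), |rvec| = θ = 0.68913 rad = 39.484°
Rodrigues: sinθ=0.63586, 1−cosθ=0.22820; R = I + sinθ·[k]× + (1−cosθ)·[k]×²:
    [+0.86373 +0.17212 +0.47364]
    [-0.36028 +0.86807 +0.34154]
    [-0.35237 -0.46564 +0.81180]
t = (0.0746, -0.1929, 1.3074) m
M0: Pc = R·M0+t = (+0.02930, -0.11244, +1.29998); u = 752.8·(+0.02930)/1.29998 + 322.3 = 339.2670, v = 423.1·(-0.11244)/1.29998 + 232.3 = 195.7036
M1: Pc = R·M1+t = (+0.14245, -0.15964, +1.25382); u = 752.8·(+0.14245)/1.25382 + 322.3 = 407.8269, v = 423.1·(-0.15964)/1.25382 + 232.3 = 178.4298
M2: Pc = R·M2+t = (+0.11990, -0.27336, +1.31482); u = 752.8·(+0.11990)/1.31482 + 322.3 = 390.9490, v = 423.1·(-0.27336)/1.31482 + 232.3 = 144.3356
M3: Pc = R·M3+t = (+0.00675, -0.22616, +1.36098); u = 752.8·(+0.00675)/1.36098 + 322.3 = 326.0343, v = 423.1·(-0.22616)/1.36098 + 232.3 = 161.9915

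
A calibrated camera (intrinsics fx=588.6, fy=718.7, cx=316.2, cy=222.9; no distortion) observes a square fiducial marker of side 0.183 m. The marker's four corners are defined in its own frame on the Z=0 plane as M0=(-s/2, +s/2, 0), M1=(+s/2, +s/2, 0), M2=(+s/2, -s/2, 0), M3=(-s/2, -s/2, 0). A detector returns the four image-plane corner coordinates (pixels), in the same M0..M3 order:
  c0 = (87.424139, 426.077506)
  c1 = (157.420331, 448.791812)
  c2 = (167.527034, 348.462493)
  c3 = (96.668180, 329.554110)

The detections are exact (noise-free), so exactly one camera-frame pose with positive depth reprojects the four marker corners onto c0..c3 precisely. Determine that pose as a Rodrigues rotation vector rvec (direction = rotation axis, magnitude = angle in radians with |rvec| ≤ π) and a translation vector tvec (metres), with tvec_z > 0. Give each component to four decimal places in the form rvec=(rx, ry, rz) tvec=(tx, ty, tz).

Intrinsics K: fx=588.6, fy=718.7, cx=316.2, cy=222.9
Marker side s = 0.183 m; corners in marker frame (Z=0):
  M0 = (-0.0915, +0.0915, 0)
  M1 = (+0.0915, +0.0915, 0)
  M2 = (+0.0915, -0.0915, 0)
  M3 = (-0.0915, -0.0915, 0)
Detected image corners:
  c0 = (87.424139, 426.077506) px
  c1 = (157.420331, 448.791812) px
  c2 = (167.527034, 348.462493) px
  c3 = (96.668180, 329.554110) px
Planar DLT: solve 8×8 A·h = b for H (H[2,2]=1):
  H  [+356.96084 -48.13593 +126.53770]
  H  [+28.70373 +551.94089 +388.17875]
  H  [-0.21909 +0.03684 +1.00000]
B = K⁻¹H; ‖b₁‖=0.764223, ‖b₂‖=0.764223; λ = 2/(‖b₁‖+‖b₂‖) = 1.308519, sign → tz>0 ⇒ λ=+1.308519
r₁ = λ·B[:,0] = (+0.94757,+0.14117,-0.28668); r₂ = λ·B[:,1] = (-0.13290,+0.98996,+0.04820)
r₃ = r₁×r₂ = (+0.29061,-0.00757,+0.95681); SVD([r₁ r₂ r₃]) → R = UVᵀ:
  R  [+0.94757 -0.13290 +0.29061]
  R  [+0.14117 +0.98996 -0.00757]
  R  [-0.28668 +0.04820 +0.95681]
t = (-0.42164, +0.30092, +1.30852) m
tr R = 2.894337; θ = arccos((tr R − 1)/2) = 0.326507 rad = 18.707°
axis k = ((R−Rᵀ)₃₂, (R−Rᵀ)₁₃, (R−Rᵀ)₂₁) / (2 sinθ) = (+0.086944, +0.899938, +0.427262)
rvec = θ·k = (+0.028388, +0.293836, +0.139504)

rvec=(0.0284, 0.2938, 0.1395) tvec=(-0.4216, 0.3009, 1.3085)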